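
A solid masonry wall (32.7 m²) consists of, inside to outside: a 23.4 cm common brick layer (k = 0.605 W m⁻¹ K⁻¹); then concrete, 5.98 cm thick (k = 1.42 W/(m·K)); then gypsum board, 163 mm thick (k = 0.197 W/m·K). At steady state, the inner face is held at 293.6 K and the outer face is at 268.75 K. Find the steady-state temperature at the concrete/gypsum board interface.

T = 285.1 K

Treat each layer as a resistance in series:
  R_common brick = L/(kA) = 0.234/(0.605·32.7) = 0.01183 K/W
  R_concrete = L/(kA) = 0.0598/(1.42·32.7) = 0.001288 K/W
  R_gypsum board = L/(kA) = 0.163/(0.197·32.7) = 0.02530 K/W
ΣR = 0.01183 + 0.001288 + 0.02530 = 0.03842 K/W
Q = ΔT/ΣR = (293.6 K − 268.75 K)/0.03842 = 646.8 W
From the inner boundary to the concrete/gypsum board interface, ΣR_partial = 0.01312 K/W.
T_interface = T_in − Q·ΣR_partial = 293.6 K − (646.8)(0.01312) = 285.1 K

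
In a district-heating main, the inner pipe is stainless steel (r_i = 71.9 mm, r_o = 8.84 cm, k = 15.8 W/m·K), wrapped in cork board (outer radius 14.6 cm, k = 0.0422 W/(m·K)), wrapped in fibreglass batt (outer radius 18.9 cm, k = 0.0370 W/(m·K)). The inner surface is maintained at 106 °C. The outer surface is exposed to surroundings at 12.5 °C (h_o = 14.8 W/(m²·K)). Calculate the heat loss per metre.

Q' = 30.5 W/m

Series thermal resistances, inner to outer:
  R'_stainless steel = ln(0.0884/0.0719)/(2πk) = 0.2066/(2π·15.8) = 0.002081 m·K/W
  R'_cork board = ln(0.146/0.0884)/(2πk) = 0.5017/(2π·0.0422) = 1.892 m·K/W
  R'_fibreglass batt = ln(0.189/0.146)/(2πk) = 0.2581/(2π·0.0370) = 1.110 m·K/W
  R'_conv,out = 1/(2πr h) = 1/(2π·0.189·14.8) = 0.05690 m·K/W
ΣR = 0.002081 + 1.892 + 1.110 + 0.05690 = 3.061 m·K/W
Q' = ΔT/ΣR = (106 °C − 12.5 °C)/3.061 = 30.5 W/m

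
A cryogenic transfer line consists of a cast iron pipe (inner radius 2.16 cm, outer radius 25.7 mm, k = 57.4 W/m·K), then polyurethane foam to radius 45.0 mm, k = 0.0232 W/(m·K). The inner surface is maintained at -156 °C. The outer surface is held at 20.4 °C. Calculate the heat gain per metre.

Q' = 45.9 W/m

Treat each layer as a resistance in series:
  R'_cast iron = ln(0.0257/0.0216)/(2πk) = 0.1738/(2π·57.4) = 4.819×10^-4 m·K/W
  R'_polyurethane foam = ln(0.0450/0.0257)/(2πk) = 0.5602/(2π·0.0232) = 3.843 m·K/W
ΣR = 4.819×10^-4 + 3.843 = 3.843 m·K/W
Q' = ΔT/ΣR = (-156 °C − 20.4 °C)/3.843 = -45.9 W/m
(Negative Q' ⇒ heat flows inward; heat gain = 45.9 W/m.)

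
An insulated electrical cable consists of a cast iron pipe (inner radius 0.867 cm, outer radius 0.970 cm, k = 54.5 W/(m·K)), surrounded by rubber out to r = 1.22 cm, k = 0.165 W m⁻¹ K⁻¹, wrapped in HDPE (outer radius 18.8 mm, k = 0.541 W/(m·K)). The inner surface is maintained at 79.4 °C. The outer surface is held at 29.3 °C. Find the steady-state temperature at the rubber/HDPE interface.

T = 47.6 °C

Treat each layer as a resistance in series:
  R'_cast iron = ln(0.00970/0.00867)/(2πk) = 0.1123/(2π·54.5) = 3.278×10^-4 m·K/W
  R'_rubber = ln(0.0122/0.00970)/(2πk) = 0.2293/(2π·0.165) = 0.2212 m·K/W
  R'_HDPE = ln(0.0188/0.0122)/(2πk) = 0.4324/(2π·0.541) = 0.1272 m·K/W
ΣR = 3.278×10^-4 + 0.2212 + 0.1272 = 0.3487 m·K/W
Q' = ΔT/ΣR = (79.4 °C − 29.3 °C)/0.3487 = 143.7 W/m
From the inner boundary to the rubber/HDPE interface, ΣR_partial = 0.2215 m·K/W.
T_interface = T_in − Q'·ΣR_partial = 79.4 °C − (143.7)(0.2215) = 47.6 °C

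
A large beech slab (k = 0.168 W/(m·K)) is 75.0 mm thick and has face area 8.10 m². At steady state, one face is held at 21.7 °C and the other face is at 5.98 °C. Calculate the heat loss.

Q = 285 W

Q = kA·ΔT/L = 0.168 × 8.10 × |21.7 °C − 5.98 °C| / 0.0750 = 285 W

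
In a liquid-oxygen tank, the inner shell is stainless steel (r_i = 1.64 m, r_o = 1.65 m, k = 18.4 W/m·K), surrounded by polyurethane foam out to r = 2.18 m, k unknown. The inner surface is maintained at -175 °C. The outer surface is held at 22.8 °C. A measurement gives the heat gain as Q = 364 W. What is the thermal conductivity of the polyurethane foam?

ΣR = ΔT/Q = |-175 − 22.8|/364 = 0.5434 K/W
Known resistances:
  R_stainless steel = (1/1.64 − 1/1.65)/(4πk) = 0.003695/(4π·18.4) = 1.598×10^-5 K/W
R_polyurethane foam = ΣR − ΣR_known = 0.5434 − 1.598×10^-5 = 0.5434 K/W
(1/r₁−1/r₂)/(4πk) = 0.5434 ⇒ k = 0.1473/(4π·0.5434) = 0.0216 W/m·K

k = 0.0216 W/m·K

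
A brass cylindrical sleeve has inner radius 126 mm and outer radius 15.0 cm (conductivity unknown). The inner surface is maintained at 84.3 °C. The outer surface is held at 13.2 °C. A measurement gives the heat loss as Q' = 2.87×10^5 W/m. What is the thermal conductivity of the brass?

k = 112 W/m·K

ΣR = ΔT/Q' = |84.3 − 13.2|/2.87×10^5 = 2.477×10^-4 m·K/W
ln(r₂/r₁)/(2πk) = 2.477×10^-4 ⇒ k = 0.1744/(2π·2.477×10^-4) = 112 W/m·K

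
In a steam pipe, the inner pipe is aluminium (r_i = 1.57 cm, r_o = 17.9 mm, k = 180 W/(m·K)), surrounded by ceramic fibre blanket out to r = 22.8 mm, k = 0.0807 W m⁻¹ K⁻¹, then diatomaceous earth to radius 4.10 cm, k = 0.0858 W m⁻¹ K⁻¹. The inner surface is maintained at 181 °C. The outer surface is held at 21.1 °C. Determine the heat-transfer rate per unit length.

Q' = 102 W/m

Treat each layer as a resistance in series:
  R'_aluminium = ln(0.0179/0.0157)/(2πk) = 0.1311/(2π·180) = 1.160×10^-4 m·K/W
  R'_ceramic fibre blanket = ln(0.0228/0.0179)/(2πk) = 0.2420/(2π·0.0807) = 0.4772 m·K/W
  R'_diatomaceous earth = ln(0.0410/0.0228)/(2πk) = 0.5868/(2π·0.0858) = 1.089 m·K/W
ΣR = 1.160×10^-4 + 0.4772 + 1.089 = 1.566 m·K/W
Q' = ΔT/ΣR = (181 °C − 21.1 °C)/1.566 = 102 W/m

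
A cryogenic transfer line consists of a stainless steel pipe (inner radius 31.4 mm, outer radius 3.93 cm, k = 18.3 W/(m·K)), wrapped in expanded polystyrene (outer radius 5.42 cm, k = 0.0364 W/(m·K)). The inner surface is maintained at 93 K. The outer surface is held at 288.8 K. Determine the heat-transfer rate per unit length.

Treat each layer as a resistance in series:
  R'_stainless steel = ln(0.0393/0.0314)/(2πk) = 0.2244/(2π·18.3) = 0.001952 m·K/W
  R'_expanded polystyrene = ln(0.0542/0.0393)/(2πk) = 0.3215/(2π·0.0364) = 1.406 m·K/W
ΣR = 0.001952 + 1.406 = 1.408 m·K/W
Q' = ΔT/ΣR = (93 K − 288.8 K)/1.408 = -139 W/m
(Negative Q' ⇒ heat flows inward; heat gain = 139 W/m.)

Q' = 139 W/m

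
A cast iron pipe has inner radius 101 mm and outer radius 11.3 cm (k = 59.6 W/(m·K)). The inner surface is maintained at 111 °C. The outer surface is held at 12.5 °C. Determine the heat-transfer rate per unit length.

Q' = 3.29×10^5 W/m

Q' = 2πk·ΔT/ln(r₂/r₁) = 2π × 59.6 × 98.5 / ln(0.113/0.101) = 3.29×10^5 W/m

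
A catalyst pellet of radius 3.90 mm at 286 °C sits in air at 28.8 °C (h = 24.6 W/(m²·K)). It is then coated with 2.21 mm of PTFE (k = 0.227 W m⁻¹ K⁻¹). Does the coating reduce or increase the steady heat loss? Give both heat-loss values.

increases: 1.21 → 2.16 W

Critical radius for a sphere: r_cr = 2k/h = 0.0185 m = 1.85 cm.
Outer radius after coating: r₂ = 0.00390 + 0.00221 = 0.00611 m.
Since r₁ < r_cr and r₂ ≤ r_cr, the coating moves toward the maximum at r_cr — heat loss rises.
Bare: R = 1/(4πr₁²h) = 212.7 K/W; Q = 257.2/212.7 = 1.21 W.
Coated: R = R_cond + R_conv = 119.2 K/W; Q = 257.2/119.2 = 2.16 W.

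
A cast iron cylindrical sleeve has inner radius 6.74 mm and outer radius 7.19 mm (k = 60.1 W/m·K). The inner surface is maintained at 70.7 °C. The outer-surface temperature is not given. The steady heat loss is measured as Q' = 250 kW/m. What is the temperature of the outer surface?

T_out = 27.9 °C

Sum the resistances:
  R'_cast iron = ln(0.00719/0.00674)/(2πk) = 0.06463/(2π·60.1) = 1.712×10^-4 m·K/W
ΣR = 1.712×10^-4 m·K/W
ΔT = Q'·ΣR = 2.50×10^5 × 1.712×10^-4 = 42.80 K
Heat flows outward, so T_out = T_in − ΔT = 70.7 − 42.80 = 27.9 °C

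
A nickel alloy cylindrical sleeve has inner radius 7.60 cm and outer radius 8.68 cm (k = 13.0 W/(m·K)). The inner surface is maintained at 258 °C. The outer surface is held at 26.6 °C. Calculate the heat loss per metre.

Q' = 2πk·ΔT/ln(r₂/r₁) = 2π × 13.0 × 231.4 / ln(0.0868/0.0760) = 1.42×10^5 W/m

Q' = 1.42×10^5 W/m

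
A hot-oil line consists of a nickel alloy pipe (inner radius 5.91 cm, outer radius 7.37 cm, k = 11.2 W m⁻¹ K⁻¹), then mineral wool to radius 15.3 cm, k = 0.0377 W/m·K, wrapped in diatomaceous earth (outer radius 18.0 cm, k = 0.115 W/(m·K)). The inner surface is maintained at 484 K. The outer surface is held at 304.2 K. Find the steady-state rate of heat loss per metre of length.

Series thermal resistances, inner to outer:
  R'_nickel alloy = ln(0.0737/0.0591)/(2πk) = 0.2208/(2π·11.2) = 0.003137 m·K/W
  R'_mineral wool = ln(0.153/0.0737)/(2πk) = 0.7304/(2π·0.0377) = 3.084 m·K/W
  R'_diatomaceous earth = ln(0.180/0.153)/(2πk) = 0.1625/(2π·0.115) = 0.2249 m·K/W
ΣR = 0.003137 + 3.084 + 0.2249 = 3.312 m·K/W
Q' = ΔT/ΣR = (484 K − 304.2 K)/3.312 = 54.3 W/m

Q' = 54.3 W/m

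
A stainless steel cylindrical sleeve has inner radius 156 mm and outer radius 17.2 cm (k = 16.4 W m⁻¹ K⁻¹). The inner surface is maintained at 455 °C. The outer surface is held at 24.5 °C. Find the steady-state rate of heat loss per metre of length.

Q' = 454 kW/m

Q' = 2πk·ΔT/ln(r₂/r₁) = 2π × 16.4 × 430.5 / ln(0.172/0.156) = 4.54×10^5 W/m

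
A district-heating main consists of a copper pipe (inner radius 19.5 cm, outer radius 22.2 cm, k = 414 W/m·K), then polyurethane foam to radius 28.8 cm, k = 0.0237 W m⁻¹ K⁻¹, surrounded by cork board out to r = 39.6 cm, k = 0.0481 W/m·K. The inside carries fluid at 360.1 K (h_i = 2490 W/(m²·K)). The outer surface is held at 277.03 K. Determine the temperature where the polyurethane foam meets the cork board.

T = 308.3 K

Resistance network (inner→outer):
  R'_conv,in = 1/(2πr h) = 1/(2π·0.195·2490) = 3.278×10^-4 m·K/W
  R'_copper = ln(0.222/0.195)/(2πk) = 0.1297/(2π·414) = 4.985×10^-5 m·K/W
  R'_polyurethane foam = ln(0.288/0.222)/(2πk) = 0.2603/(2π·0.0237) = 1.748 m·K/W
  R'_cork board = ln(0.396/0.288)/(2πk) = 0.3185/(2π·0.0481) = 1.054 m·K/W
ΣR = 3.278×10^-4 + 4.985×10^-5 + 1.748 + 1.054 = 2.802 m·K/W
Q' = ΔT/ΣR = (360.1 K − 277.03 K)/2.802 = 29.65 W/m
From the inner boundary to the polyurethane foam/cork board interface, ΣR_partial = 1.748 m·K/W.
T_interface = T_in − Q'·ΣR_partial = 360.1 K − (29.65)(1.748) = 308.3 K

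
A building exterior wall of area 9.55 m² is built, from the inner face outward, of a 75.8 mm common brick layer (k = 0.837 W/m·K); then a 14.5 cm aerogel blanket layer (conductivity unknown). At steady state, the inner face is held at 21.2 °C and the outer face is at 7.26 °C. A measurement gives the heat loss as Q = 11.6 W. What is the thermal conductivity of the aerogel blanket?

ΣR = ΔT/Q = |21.2 − 7.26|/11.6 = 1.202 K/W
Known resistances:
  R_common brick = L/(kA) = 0.0758/(0.837·9.55) = 0.009483 K/W
R_aerogel blanket = ΣR − ΣR_known = 1.202 − 0.009483 = 1.193 K/W
L/(kA) = 1.193 ⇒ k = 0.145/(1.193·9.55) = 0.0127 W/m·K

k = 0.0127 W/m·K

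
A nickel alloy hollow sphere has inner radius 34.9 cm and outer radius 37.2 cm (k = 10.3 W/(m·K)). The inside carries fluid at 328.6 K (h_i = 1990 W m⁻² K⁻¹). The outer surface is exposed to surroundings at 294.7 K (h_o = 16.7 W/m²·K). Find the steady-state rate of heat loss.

Series thermal resistances, inner to outer:
  R_conv,in = 1/(4πr²h) = 1/(4π·0.349²·1990) = 3.283×10^-4 K/W
  R_nickel alloy = (1/0.349 − 1/0.372)/(4πk) = 0.1772/(4π·10.3) = 0.001369 K/W
  R_conv,out = 1/(4πr²h) = 1/(4π·0.372²·16.7) = 0.03443 K/W
ΣR = 3.283×10^-4 + 0.001369 + 0.03443 = 0.03613 K/W
Q = ΔT/ΣR = (328.6 K − 294.7 K)/0.03613 = 938 W

Q = 938 W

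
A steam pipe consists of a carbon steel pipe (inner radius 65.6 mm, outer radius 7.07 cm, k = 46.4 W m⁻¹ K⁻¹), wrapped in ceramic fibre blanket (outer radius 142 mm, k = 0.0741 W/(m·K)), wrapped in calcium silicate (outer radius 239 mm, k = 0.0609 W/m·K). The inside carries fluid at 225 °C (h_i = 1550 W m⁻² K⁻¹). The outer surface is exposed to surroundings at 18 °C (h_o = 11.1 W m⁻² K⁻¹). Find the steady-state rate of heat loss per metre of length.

Series thermal resistances, inner to outer:
  R'_conv,in = 1/(2πr h) = 1/(2π·0.0656·1550) = 0.001565 m·K/W
  R'_carbon steel = ln(0.0707/0.0656)/(2πk) = 0.07487/(2π·46.4) = 2.568×10^-4 m·K/W
  R'_ceramic fibre blanket = ln(0.142/0.0707)/(2πk) = 0.6974/(2π·0.0741) = 1.498 m·K/W
  R'_calcium silicate = ln(0.239/0.142)/(2πk) = 0.5206/(2π·0.0609) = 1.361 m·K/W
  R'_conv,out = 1/(2πr h) = 1/(2π·0.239·11.1) = 0.05999 m·K/W
ΣR = 0.001565 + 2.568×10^-4 + 1.498 + 1.361 + 0.05999 = 2.921 m·K/W
Q' = ΔT/ΣR = (225 °C − 18 °C)/2.921 = 70.9 W/m

Q' = 70.9 W/m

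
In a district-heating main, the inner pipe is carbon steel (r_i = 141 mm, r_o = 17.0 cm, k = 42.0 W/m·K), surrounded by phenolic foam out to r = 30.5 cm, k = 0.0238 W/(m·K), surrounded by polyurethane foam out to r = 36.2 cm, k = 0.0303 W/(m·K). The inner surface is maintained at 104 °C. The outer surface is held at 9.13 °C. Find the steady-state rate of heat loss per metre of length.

Q' = 19.7 W/m

Treat each layer as a resistance in series:
  R'_carbon steel = ln(0.170/0.141)/(2πk) = 0.1870/(2π·42.0) = 7.088×10^-4 m·K/W
  R'_phenolic foam = ln(0.305/0.170)/(2πk) = 0.5845/(2π·0.0238) = 3.909 m·K/W
  R'_polyurethane foam = ln(0.362/0.305)/(2πk) = 0.1713/(2π·0.0303) = 0.8999 m·K/W
ΣR = 7.088×10^-4 + 3.909 + 0.8999 = 4.810 m·K/W
Q' = ΔT/ΣR = (104 °C − 9.13 °C)/4.810 = 19.7 W/m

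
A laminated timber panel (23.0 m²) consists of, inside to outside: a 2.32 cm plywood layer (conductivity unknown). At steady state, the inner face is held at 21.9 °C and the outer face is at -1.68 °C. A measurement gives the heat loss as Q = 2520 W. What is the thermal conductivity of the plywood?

k = 0.108 W/m·K

ΣR = ΔT/Q = |21.9 − -1.68|/2520 = 0.009357 K/W
L/(kA) = 0.009357 ⇒ k = 0.0232/(0.009357·23.0) = 0.108 W/m·K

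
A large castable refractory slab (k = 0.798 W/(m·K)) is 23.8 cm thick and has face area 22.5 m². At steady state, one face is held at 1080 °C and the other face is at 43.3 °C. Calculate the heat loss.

Q = kA·ΔT/L = 0.798 × 22.5 × |1080 °C − 43.3 °C| / 0.238 = 78200 W

Q = 78.2 kW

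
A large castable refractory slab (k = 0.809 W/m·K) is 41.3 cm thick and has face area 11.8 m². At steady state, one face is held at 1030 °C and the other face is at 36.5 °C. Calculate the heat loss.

Q = kA·ΔT/L = 0.809 × 11.8 × |1030 °C − 36.5 °C| / 0.413 = 23000 W

Q = 23000 W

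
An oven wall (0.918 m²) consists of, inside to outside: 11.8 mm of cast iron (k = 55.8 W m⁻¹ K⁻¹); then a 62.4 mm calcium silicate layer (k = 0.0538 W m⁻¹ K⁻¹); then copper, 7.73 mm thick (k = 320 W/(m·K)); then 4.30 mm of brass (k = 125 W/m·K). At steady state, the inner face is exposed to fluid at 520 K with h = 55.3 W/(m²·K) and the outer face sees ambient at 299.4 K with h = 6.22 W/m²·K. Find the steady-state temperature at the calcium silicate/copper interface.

T = 325.9 K

Treat each layer as a resistance in series:
  R_conv,in = 1/(hA) = 1/(55.3·0.918) = 0.01970 K/W
  R_cast iron = L/(kA) = 0.0118/(55.8·0.918) = 2.304×10^-4 K/W
  R_calcium silicate = L/(kA) = 0.0624/(0.0538·0.918) = 1.263 K/W
  R_copper = L/(kA) = 0.00773/(320·0.918) = 2.631×10^-5 K/W
  R_brass = L/(kA) = 0.00430/(125·0.918) = 3.747×10^-5 K/W
  R_conv,out = 1/(hA) = 1/(6.22·0.918) = 0.1751 K/W
ΣR = 0.01970 + 2.304×10^-4 + 1.263 + 2.631×10^-5 + 3.747×10^-5 + 0.1751 = 1.458 K/W
Q = ΔT/ΣR = (520 K − 299.4 K)/1.458 = 151.3 W
From the inner boundary to the calcium silicate/copper interface, ΣR_partial = 1.283 K/W.
T_interface = T_in − Q·ΣR_partial = 520 K − (151.3)(1.283) = 325.9 K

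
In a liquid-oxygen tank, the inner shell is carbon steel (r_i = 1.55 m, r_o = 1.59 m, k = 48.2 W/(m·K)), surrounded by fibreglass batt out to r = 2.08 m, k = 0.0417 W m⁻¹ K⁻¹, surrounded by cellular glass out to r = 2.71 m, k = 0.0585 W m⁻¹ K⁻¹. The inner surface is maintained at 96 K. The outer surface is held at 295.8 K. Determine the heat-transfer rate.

Q = 460 W

Treat each layer as a resistance in series:
  R_carbon steel = (1/1.55 − 1/1.59)/(4πk) = 0.01623/(4π·48.2) = 2.680×10^-5 K/W
  R_fibreglass batt = (1/1.59 − 1/2.08)/(4πk) = 0.1482/(4π·0.0417) = 0.2827 K/W
  R_cellular glass = (1/2.08 − 1/2.71)/(4πk) = 0.1118/(4π·0.0585) = 0.1520 K/W
ΣR = 2.680×10^-5 + 0.2827 + 0.1520 = 0.4347 K/W
Q = ΔT/ΣR = (96 K − 295.8 K)/0.4347 = -460 W
(Negative Q ⇒ heat flows inward; heat gain = 460 W.)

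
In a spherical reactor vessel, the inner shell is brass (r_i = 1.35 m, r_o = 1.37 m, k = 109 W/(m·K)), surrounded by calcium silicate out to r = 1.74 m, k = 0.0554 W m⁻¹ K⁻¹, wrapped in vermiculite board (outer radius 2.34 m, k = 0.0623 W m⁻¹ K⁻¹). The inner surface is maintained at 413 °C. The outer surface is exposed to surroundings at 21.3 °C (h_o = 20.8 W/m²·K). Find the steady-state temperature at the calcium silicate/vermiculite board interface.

T = 201 °C

Resistance network (inner→outer):
  R_brass = (1/1.35 − 1/1.37)/(4πk) = 0.01081/(4π·109) = 7.895×10^-6 K/W
  R_calcium silicate = (1/1.37 − 1/1.74)/(4πk) = 0.1552/(4π·0.0554) = 0.2230 K/W
  R_vermiculite board = (1/1.74 − 1/2.34)/(4πk) = 0.1474/(4π·0.0623) = 0.1882 K/W
  R_conv,out = 1/(4πr²h) = 1/(4π·2.34²·20.8) = 6.987×10^-4 K/W
ΣR = 7.895×10^-6 + 0.2230 + 0.1882 + 6.987×10^-4 = 0.4119 K/W
Q = ΔT/ΣR = (413 °C − 21.3 °C)/0.4119 = 951.0 W
From the inner boundary to the calcium silicate/vermiculite board interface, ΣR_partial = 0.2230 K/W.
T_interface = T_in − Q·ΣR_partial = 413 °C − (951.0)(0.2230) = 201 °C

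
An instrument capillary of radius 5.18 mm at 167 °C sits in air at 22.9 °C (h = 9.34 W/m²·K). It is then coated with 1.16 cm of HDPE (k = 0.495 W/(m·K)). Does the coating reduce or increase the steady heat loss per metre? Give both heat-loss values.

Critical radius for a cylinder: r_cr = k/h = 0.0530 m = 5.30 cm.
Outer radius after coating: r₂ = 0.00518 + 0.0116 = 0.01678 m.
Since r₁ < r_cr and r₂ ≤ r_cr, the coating moves toward the maximum at r_cr — heat loss rises.
Bare: R = 1/(2πr₁h) = 3.290 m·K/W; Q = 144.1/3.290 = 43.8 W/m.
Coated: R = R_cond + R_conv = 1.393 m·K/W; Q = 144.1/1.393 = 103 W/m.

increases: 43.8 → 103 W/m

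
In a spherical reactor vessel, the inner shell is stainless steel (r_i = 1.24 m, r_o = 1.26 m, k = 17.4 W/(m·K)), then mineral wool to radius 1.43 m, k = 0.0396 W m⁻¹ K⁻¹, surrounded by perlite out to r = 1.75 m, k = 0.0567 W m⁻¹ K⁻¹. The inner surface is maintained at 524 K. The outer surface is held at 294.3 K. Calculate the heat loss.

Resistance network (inner→outer):
  R_stainless steel = (1/1.24 − 1/1.26)/(4πk) = 0.01280/(4π·17.4) = 5.854×10^-5 K/W
  R_mineral wool = (1/1.26 − 1/1.43)/(4πk) = 0.09435/(4π·0.0396) = 0.1896 K/W
  R_perlite = (1/1.43 − 1/1.75)/(4πk) = 0.1279/(4π·0.0567) = 0.1795 K/W
ΣR = 5.854×10^-5 + 0.1896 + 0.1795 = 0.3692 K/W
Q = ΔT/ΣR = (524 K − 294.3 K)/0.3692 = 622 W

Q = 622 W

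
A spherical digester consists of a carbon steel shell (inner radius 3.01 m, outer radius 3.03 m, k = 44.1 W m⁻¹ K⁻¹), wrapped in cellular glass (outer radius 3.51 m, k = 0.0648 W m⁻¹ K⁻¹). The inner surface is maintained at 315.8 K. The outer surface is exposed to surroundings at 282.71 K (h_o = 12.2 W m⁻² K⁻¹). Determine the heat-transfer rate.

Q = 591 W

Treat each layer as a resistance in series:
  R_carbon steel = (1/3.01 − 1/3.03)/(4πk) = 0.002193/(4π·44.1) = 3.957×10^-6 K/W
  R_cellular glass = (1/3.03 − 1/3.51)/(4πk) = 0.04513/(4π·0.0648) = 0.05543 K/W
  R_conv,out = 1/(4πr²h) = 1/(4π·3.51²·12.2) = 5.294×10^-4 K/W
ΣR = 3.957×10^-6 + 0.05543 + 5.294×10^-4 = 0.05596 K/W
Q = ΔT/ΣR = (315.8 K − 282.71 K)/0.05596 = 591 W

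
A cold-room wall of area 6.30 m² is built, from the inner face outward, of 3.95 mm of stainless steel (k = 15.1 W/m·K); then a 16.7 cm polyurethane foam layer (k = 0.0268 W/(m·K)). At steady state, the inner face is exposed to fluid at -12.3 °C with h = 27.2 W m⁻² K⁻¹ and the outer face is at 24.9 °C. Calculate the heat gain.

Resistance network (inner→outer):
  R_conv,in = 1/(hA) = 1/(27.2·6.30) = 0.005836 K/W
  R_stainless steel = L/(kA) = 0.00395/(15.1·6.30) = 4.152×10^-5 K/W
  R_polyurethane foam = L/(kA) = 0.167/(0.0268·6.30) = 0.9891 K/W
ΣR = 0.005836 + 4.152×10^-5 + 0.9891 = 0.9950 K/W
Q = ΔT/ΣR = (-12.3 °C − 24.9 °C)/0.9950 = -37.4 W
(Negative Q ⇒ heat flows inward; heat gain = 37.4 W.)

Q = 37.4 W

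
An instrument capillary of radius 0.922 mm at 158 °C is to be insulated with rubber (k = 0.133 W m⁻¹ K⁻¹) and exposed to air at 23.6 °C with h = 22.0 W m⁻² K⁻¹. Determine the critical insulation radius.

For a cylinder, r_cr = k_ins/h = 0.133/22.0 = 0.00605 m = 0.605 cm

r_cr = 0.605 cm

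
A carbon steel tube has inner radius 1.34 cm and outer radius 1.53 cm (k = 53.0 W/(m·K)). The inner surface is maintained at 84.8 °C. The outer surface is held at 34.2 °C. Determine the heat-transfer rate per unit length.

Q' = 2πk·ΔT/ln(r₂/r₁) = 2π × 53.0 × 50.6 / ln(0.0153/0.0134) = 1.27×10^5 W/m

Q' = 1.27×10^5 W/m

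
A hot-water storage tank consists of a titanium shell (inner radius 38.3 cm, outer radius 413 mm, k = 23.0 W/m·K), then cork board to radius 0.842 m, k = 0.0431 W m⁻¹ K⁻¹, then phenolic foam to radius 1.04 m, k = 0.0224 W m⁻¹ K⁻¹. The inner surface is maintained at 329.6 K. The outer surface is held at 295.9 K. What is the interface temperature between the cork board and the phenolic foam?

Series thermal resistances, inner to outer:
  R_titanium = (1/0.383 − 1/0.413)/(4πk) = 0.1897/(4π·23.0) = 6.562×10^-4 K/W
  R_cork board = (1/0.413 − 1/0.842)/(4πk) = 1.234/(4π·0.0431) = 2.278 K/W
  R_phenolic foam = (1/0.842 − 1/1.04)/(4πk) = 0.2261/(4π·0.0224) = 0.8033 K/W
ΣR = 6.562×10^-4 + 2.278 + 0.8033 = 3.082 K/W
Q = ΔT/ΣR = (329.6 K − 295.9 K)/3.082 = 10.93 W
From the inner boundary to the cork board/phenolic foam interface, ΣR_partial = 2.279 K/W.
T_interface = T_in − Q·ΣR_partial = 329.6 K − (10.93)(2.279) = 304.7 K

T = 304.7 K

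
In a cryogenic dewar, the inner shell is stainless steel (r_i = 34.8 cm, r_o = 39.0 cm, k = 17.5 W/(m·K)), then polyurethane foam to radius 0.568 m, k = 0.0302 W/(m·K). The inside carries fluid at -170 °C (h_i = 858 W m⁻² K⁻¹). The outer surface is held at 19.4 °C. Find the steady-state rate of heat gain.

Q = 89.4 W

Resistance network (inner→outer):
  R_conv,in = 1/(4πr²h) = 1/(4π·0.348²·858) = 7.659×10^-4 K/W
  R_stainless steel = (1/0.348 − 1/0.390)/(4πk) = 0.3095/(4π·17.5) = 0.001407 K/W
  R_polyurethane foam = (1/0.390 − 1/0.568)/(4πk) = 0.8035/(4π·0.0302) = 2.117 K/W
ΣR = 7.659×10^-4 + 0.001407 + 2.117 = 2.119 K/W
Q = ΔT/ΣR = (-170 °C − 19.4 °C)/2.119 = -89.4 W
(Negative Q ⇒ heat flows inward; heat gain = 89.4 W.)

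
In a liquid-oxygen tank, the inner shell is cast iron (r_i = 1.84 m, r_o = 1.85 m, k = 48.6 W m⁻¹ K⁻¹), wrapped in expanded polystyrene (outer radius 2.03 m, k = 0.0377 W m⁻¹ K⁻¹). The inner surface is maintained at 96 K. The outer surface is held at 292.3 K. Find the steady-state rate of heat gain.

Q = 1940 W

Resistance network (inner→outer):
  R_cast iron = (1/1.84 − 1/1.85)/(4πk) = 0.002938/(4π·48.6) = 4.810×10^-6 K/W
  R_expanded polystyrene = (1/1.85 − 1/2.03)/(4πk) = 0.04793/(4π·0.0377) = 0.1012 K/W
ΣR = 4.810×10^-6 + 0.1012 = 0.1012 K/W
Q = ΔT/ΣR = (96 K − 292.3 K)/0.1012 = -1940 W
(Negative Q ⇒ heat flows inward; heat gain = 1940 W.)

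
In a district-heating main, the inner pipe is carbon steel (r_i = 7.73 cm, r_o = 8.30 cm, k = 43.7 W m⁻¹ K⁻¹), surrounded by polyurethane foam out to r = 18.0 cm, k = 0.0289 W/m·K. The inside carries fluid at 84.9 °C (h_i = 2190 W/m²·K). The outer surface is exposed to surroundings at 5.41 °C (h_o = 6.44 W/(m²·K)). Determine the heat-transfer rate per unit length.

Q' = 18.1 W/m

Series thermal resistances, inner to outer:
  R'_conv,in = 1/(2πr h) = 1/(2π·0.0773·2190) = 9.401×10^-4 m·K/W
  R'_carbon steel = ln(0.0830/0.0773)/(2πk) = 0.07115/(2π·43.7) = 2.591×10^-4 m·K/W
  R'_polyurethane foam = ln(0.180/0.0830)/(2πk) = 0.7741/(2π·0.0289) = 4.263 m·K/W
  R'_conv,out = 1/(2πr h) = 1/(2π·0.180·6.44) = 0.1373 m·K/W
ΣR = 9.401×10^-4 + 2.591×10^-4 + 4.263 + 0.1373 = 4.401 m·K/W
Q' = ΔT/ΣR = (84.9 °C − 5.41 °C)/4.401 = 18.1 W/m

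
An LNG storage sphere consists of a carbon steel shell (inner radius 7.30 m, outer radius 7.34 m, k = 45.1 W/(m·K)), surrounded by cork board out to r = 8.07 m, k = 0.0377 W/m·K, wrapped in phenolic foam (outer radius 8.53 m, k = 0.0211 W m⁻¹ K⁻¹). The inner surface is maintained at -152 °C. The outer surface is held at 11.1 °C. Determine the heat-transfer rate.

Q = 3180 W

Resistance network (inner→outer):
  R_carbon steel = (1/7.30 − 1/7.34)/(4πk) = 7.465×10^-4/(4π·45.1) = 1.317×10^-6 K/W
  R_cork board = (1/7.34 − 1/8.07)/(4πk) = 0.01232/(4π·0.0377) = 0.02601 K/W
  R_phenolic foam = (1/8.07 − 1/8.53)/(4πk) = 0.006682/(4π·0.0211) = 0.02520 K/W
ΣR = 1.317×10^-6 + 0.02601 + 0.02520 = 0.05121 K/W
Q = ΔT/ΣR = (-152 °C − 11.1 °C)/0.05121 = -3180 W
(Negative Q ⇒ heat flows inward; heat gain = 3180 W.)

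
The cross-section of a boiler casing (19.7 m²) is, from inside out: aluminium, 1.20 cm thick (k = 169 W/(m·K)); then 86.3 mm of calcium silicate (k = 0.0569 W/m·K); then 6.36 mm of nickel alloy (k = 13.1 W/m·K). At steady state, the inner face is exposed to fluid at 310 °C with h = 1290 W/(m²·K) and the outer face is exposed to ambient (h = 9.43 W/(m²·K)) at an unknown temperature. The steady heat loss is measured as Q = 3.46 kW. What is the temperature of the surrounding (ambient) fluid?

T_out = 24.8 °C

Sum the resistances:
  R_conv,in = 1/(hA) = 1/(1290·19.7) = 3.935×10^-5 K/W
  R_aluminium = L/(kA) = 0.0120/(169·19.7) = 3.604×10^-6 K/W
  R_calcium silicate = L/(kA) = 0.0863/(0.0569·19.7) = 0.07699 K/W
  R_nickel alloy = L/(kA) = 0.00636/(13.1·19.7) = 2.464×10^-5 K/W
  R_conv,out = 1/(hA) = 1/(9.43·19.7) = 0.005383 K/W
ΣR = 0.08244 K/W
ΔT = Q·ΣR = 3460 × 0.08244 = 285.2 K
Heat flows outward, so T_out = T_in − ΔT = 310 − 285.2 = 24.8 °C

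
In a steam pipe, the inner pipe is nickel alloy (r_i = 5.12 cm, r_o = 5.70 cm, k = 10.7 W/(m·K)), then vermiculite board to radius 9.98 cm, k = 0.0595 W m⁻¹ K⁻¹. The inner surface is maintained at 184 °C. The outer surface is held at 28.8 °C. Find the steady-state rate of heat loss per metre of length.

Resistance network (inner→outer):
  R'_nickel alloy = ln(0.0570/0.0512)/(2πk) = 0.1073/(2π·10.7) = 0.001596 m·K/W
  R'_vermiculite board = ln(0.0998/0.0570)/(2πk) = 0.5601/(2π·0.0595) = 1.498 m·K/W
ΣR = 0.001596 + 1.498 = 1.500 m·K/W
Q' = ΔT/ΣR = (184 °C − 28.8 °C)/1.500 = 103 W/m

Q' = 103 W/m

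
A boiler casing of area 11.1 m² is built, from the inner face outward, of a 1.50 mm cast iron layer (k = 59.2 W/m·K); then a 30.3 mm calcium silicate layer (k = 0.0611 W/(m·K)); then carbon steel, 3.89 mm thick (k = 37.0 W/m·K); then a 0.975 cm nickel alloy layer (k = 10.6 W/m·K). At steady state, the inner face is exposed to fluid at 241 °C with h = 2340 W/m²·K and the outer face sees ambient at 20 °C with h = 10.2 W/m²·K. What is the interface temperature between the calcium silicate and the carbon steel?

Resistance network (inner→outer):
  R_conv,in = 1/(hA) = 1/(2340·11.1) = 3.850×10^-5 K/W
  R_cast iron = L/(kA) = 0.00150/(59.2·11.1) = 2.283×10^-6 K/W
  R_calcium silicate = L/(kA) = 0.0303/(0.0611·11.1) = 0.04468 K/W
  R_carbon steel = L/(kA) = 0.00389/(37.0·11.1) = 9.472×10^-6 K/W
  R_nickel alloy = L/(kA) = 0.00975/(10.6·11.1) = 8.287×10^-5 K/W
  R_conv,out = 1/(hA) = 1/(10.2·11.1) = 0.008832 K/W
ΣR = 3.850×10^-5 + 2.283×10^-6 + 0.04468 + 9.472×10^-6 + 8.287×10^-5 + 0.008832 = 0.05365 K/W
Q = ΔT/ΣR = (241 °C − 20 °C)/0.05365 = 4119 W
From the inner boundary to the calcium silicate/carbon steel interface, ΣR_partial = 0.04472 K/W.
T_interface = T_in − Q·ΣR_partial = 241 °C − (4119)(0.04472) = 56.8 °C

T = 56.8 °C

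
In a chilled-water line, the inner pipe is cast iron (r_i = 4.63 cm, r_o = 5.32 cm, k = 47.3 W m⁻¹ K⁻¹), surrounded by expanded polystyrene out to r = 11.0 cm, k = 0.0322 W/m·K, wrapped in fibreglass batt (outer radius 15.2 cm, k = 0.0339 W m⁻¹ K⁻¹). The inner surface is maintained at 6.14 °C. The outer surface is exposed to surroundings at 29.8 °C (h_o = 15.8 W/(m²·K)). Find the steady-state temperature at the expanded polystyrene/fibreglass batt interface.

Resistance network (inner→outer):
  R'_cast iron = ln(0.0532/0.0463)/(2πk) = 0.1389/(2π·47.3) = 4.674×10^-4 m·K/W
  R'_expanded polystyrene = ln(0.110/0.0532)/(2πk) = 0.7264/(2π·0.0322) = 3.590 m·K/W
  R'_fibreglass batt = ln(0.152/0.110)/(2πk) = 0.3234/(2π·0.0339) = 1.518 m·K/W
  R'_conv,out = 1/(2πr h) = 1/(2π·0.152·15.8) = 0.06627 m·K/W
ΣR = 4.674×10^-4 + 3.590 + 1.518 + 0.06627 = 5.175 m·K/W
Q' = ΔT/ΣR = (6.14 °C − 29.8 °C)/5.175 = -4.572 W/m
From the inner boundary to the expanded polystyrene/fibreglass batt interface, ΣR_partial = 3.590 m·K/W.
T_interface = T_in − Q'·ΣR_partial = 6.14 °C − (-4.572)(3.590) = 22.6 °C

T = 22.6 °C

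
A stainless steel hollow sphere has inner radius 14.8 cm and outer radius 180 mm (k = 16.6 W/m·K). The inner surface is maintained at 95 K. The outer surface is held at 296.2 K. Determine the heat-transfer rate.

Q = 4πk·ΔT/(1/r₁ − 1/r₂) = 4π × 16.6 × 201.2 / (1/0.148 − 1/0.180) = 34900 W

Q = 34900 W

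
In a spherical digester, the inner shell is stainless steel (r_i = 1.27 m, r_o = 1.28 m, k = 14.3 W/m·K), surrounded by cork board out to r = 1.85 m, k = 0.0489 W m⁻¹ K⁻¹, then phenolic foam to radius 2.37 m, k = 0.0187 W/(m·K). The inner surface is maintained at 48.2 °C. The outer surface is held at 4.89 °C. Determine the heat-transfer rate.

Treat each layer as a resistance in series:
  R_stainless steel = (1/1.27 − 1/1.28)/(4πk) = 0.006152/(4π·14.3) = 3.423×10^-5 K/W
  R_cork board = (1/1.28 − 1/1.85)/(4πk) = 0.2407/(4π·0.0489) = 0.3917 K/W
  R_phenolic foam = (1/1.85 − 1/2.37)/(4πk) = 0.1186/(4π·0.0187) = 0.5047 K/W
ΣR = 3.423×10^-5 + 0.3917 + 0.5047 = 0.8964 K/W
Q = ΔT/ΣR = (48.2 °C − 4.89 °C)/0.8964 = 48.3 W

Q = 48.3 W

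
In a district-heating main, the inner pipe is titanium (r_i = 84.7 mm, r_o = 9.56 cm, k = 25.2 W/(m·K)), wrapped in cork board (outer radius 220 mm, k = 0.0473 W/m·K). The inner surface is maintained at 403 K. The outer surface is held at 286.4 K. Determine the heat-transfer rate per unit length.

Resistance network (inner→outer):
  R'_titanium = ln(0.0956/0.0847)/(2πk) = 0.1211/(2π·25.2) = 7.646×10^-4 m·K/W
  R'_cork board = ln(0.220/0.0956)/(2πk) = 0.8335/(2π·0.0473) = 2.804 m·K/W
ΣR = 7.646×10^-4 + 2.804 = 2.805 m·K/W
Q' = ΔT/ΣR = (403 K − 286.4 K)/2.805 = 41.6 W/m

Q' = 41.6 W/m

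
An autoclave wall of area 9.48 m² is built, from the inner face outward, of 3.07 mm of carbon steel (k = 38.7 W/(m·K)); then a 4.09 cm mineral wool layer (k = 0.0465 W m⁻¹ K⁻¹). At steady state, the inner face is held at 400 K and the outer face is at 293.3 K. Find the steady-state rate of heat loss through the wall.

Series thermal resistances, inner to outer:
  R_carbon steel = L/(kA) = 0.00307/(38.7·9.48) = 8.368×10^-6 K/W
  R_mineral wool = L/(kA) = 0.0409/(0.0465·9.48) = 0.09278 K/W
ΣR = 8.368×10^-6 + 0.09278 = 0.09279 K/W
Q = ΔT/ΣR = (400 K − 293.3 K)/0.09279 = 1150 W

Q = 1150 W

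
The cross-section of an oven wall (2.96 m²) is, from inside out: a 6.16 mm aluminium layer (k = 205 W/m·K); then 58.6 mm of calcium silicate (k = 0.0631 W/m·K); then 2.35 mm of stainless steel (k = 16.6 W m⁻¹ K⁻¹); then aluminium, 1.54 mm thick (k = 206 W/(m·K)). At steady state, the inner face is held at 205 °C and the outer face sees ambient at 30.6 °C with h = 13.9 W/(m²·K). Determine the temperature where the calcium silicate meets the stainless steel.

Series thermal resistances, inner to outer:
  R_aluminium = L/(kA) = 0.00616/(205·2.96) = 1.015×10^-5 K/W
  R_calcium silicate = L/(kA) = 0.0586/(0.0631·2.96) = 0.3137 K/W
  R_stainless steel = L/(kA) = 0.00235/(16.6·2.96) = 4.783×10^-5 K/W
  R_aluminium = L/(kA) = 0.00154/(206·2.96) = 2.526×10^-6 K/W
  R_conv,out = 1/(hA) = 1/(13.9·2.96) = 0.02430 K/W
ΣR = 1.015×10^-5 + 0.3137 + 4.783×10^-5 + 2.526×10^-6 + 0.02430 = 0.3381 K/W
Q = ΔT/ΣR = (205 °C − 30.6 °C)/0.3381 = 515.8 W
From the inner boundary to the calcium silicate/stainless steel interface, ΣR_partial = 0.3137 K/W.
T_interface = T_in − Q·ΣR_partial = 205 °C − (515.8)(0.3137) = 43.2 °C

T = 43.2 °C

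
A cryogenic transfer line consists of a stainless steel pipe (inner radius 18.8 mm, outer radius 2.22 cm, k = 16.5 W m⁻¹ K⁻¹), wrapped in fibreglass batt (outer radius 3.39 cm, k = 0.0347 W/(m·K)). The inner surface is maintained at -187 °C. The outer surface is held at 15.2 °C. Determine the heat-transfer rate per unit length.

Q' = 104 W/m

Resistance network (inner→outer):
  R'_stainless steel = ln(0.0222/0.0188)/(2πk) = 0.1662/(2π·16.5) = 0.001603 m·K/W
  R'_fibreglass batt = ln(0.0339/0.0222)/(2πk) = 0.4233/(2π·0.0347) = 1.942 m·K/W
ΣR = 0.001603 + 1.942 = 1.944 m·K/W
Q' = ΔT/ΣR = (-187 °C − 15.2 °C)/1.944 = -104 W/m
(Negative Q' ⇒ heat flows inward; heat gain = 104 W/m.)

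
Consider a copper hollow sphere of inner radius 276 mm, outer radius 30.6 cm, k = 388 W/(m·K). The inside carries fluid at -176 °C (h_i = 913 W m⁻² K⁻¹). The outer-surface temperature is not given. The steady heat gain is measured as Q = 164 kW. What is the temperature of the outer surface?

Sum the resistances:
  R_conv,in = 1/(4πr²h) = 1/(4π·0.276²·913) = 0.001144 K/W
  R_copper = (1/0.276 − 1/0.306)/(4πk) = 0.3552/(4π·388) = 7.285×10^-5 K/W
ΣR = 0.001217 K/W
ΔT = Q·ΣR = 1.64×10^5 × 0.001217 = 199.6 K
Heat flows inward, so T_out = T_in + ΔT = -176 + 199.6 = 23.6 °C

T_out = 23.6 °C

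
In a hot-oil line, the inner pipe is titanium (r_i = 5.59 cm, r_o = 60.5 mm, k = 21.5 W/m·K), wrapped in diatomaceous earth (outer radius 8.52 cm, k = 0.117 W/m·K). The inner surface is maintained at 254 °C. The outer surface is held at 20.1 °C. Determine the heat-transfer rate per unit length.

Resistance network (inner→outer):
  R'_titanium = ln(0.0605/0.0559)/(2πk) = 0.07908/(2π·21.5) = 5.854×10^-4 m·K/W
  R'_diatomaceous earth = ln(0.0852/0.0605)/(2πk) = 0.3424/(2π·0.117) = 0.4657 m·K/W
ΣR = 5.854×10^-4 + 0.4657 = 0.4663 m·K/W
Q' = ΔT/ΣR = (254 °C − 20.1 °C)/0.4663 = 502 W/m

Q' = 502 W/m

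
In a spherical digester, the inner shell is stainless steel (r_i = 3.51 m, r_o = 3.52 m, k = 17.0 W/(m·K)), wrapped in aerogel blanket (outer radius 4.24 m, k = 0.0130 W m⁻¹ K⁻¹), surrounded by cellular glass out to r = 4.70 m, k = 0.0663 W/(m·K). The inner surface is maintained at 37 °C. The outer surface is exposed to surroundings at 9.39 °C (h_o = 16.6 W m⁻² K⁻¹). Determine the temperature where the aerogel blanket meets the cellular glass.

Treat each layer as a resistance in series:
  R_stainless steel = (1/3.51 − 1/3.52)/(4πk) = 8.094×10^-4/(4π·17.0) = 3.789×10^-6 K/W
  R_aerogel blanket = (1/3.52 − 1/4.24)/(4πk) = 0.04824/(4π·0.0130) = 0.2953 K/W
  R_cellular glass = (1/4.24 − 1/4.70)/(4πk) = 0.02308/(4π·0.0663) = 0.02771 K/W
  R_conv,out = 1/(4πr²h) = 1/(4π·4.70²·16.6) = 2.170×10^-4 K/W
ΣR = 3.789×10^-6 + 0.2953 + 0.02771 + 2.170×10^-4 = 0.3232 K/W
Q = ΔT/ΣR = (37 °C − 9.39 °C)/0.3232 = 85.43 W
From the inner boundary to the aerogel blanket/cellular glass interface, ΣR_partial = 0.2953 K/W.
T_interface = T_in − Q·ΣR_partial = 37 °C − (85.43)(0.2953) = 11.8 °C

T = 11.8 °C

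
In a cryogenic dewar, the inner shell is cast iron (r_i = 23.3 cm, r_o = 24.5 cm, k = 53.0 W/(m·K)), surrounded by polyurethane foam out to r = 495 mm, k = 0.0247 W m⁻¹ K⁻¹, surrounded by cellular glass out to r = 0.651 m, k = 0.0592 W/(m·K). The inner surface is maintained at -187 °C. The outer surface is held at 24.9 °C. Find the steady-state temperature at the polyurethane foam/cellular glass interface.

T = 6.0 °C

Treat each layer as a resistance in series:
  R_cast iron = (1/0.233 − 1/0.245)/(4πk) = 0.2102/(4π·53.0) = 3.156×10^-4 K/W
  R_polyurethane foam = (1/0.245 − 1/0.495)/(4πk) = 2.061/(4π·0.0247) = 6.641 K/W
  R_cellular glass = (1/0.495 − 1/0.651)/(4πk) = 0.4841/(4π·0.0592) = 0.6507 K/W
ΣR = 3.156×10^-4 + 6.641 + 0.6507 = 7.292 K/W
Q = ΔT/ΣR = (-187 °C − 24.9 °C)/7.292 = -29.06 W
From the inner boundary to the polyurethane foam/cellular glass interface, ΣR_partial = 6.641 K/W.
T_interface = T_in − Q·ΣR_partial = -187 °C − (-29.06)(6.641) = 6.0 °C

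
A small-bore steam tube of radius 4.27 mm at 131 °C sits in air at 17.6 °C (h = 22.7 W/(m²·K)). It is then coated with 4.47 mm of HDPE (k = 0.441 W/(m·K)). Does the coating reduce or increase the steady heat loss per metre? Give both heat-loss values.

Critical radius for a cylinder: r_cr = k/h = 0.0194 m = 1.94 cm.
Outer radius after coating: r₂ = 0.00427 + 0.00447 = 0.00874 m.
Since r₁ < r_cr and r₂ ≤ r_cr, the coating moves toward the maximum at r_cr — heat loss rises.
Bare: R = 1/(2πr₁h) = 1.642 m·K/W; Q = 113.4/1.642 = 69.1 W/m.
Coated: R = R_cond + R_conv = 1.061 m·K/W; Q = 113.4/1.061 = 107 W/m.

increases: 69.1 → 107 W/m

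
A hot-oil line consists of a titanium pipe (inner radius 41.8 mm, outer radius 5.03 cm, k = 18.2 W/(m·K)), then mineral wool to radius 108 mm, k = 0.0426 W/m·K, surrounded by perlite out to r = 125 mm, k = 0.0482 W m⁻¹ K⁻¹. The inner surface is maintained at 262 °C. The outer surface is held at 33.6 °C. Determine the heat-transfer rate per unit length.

Q' = 68.4 W/m

Resistance network (inner→outer):
  R'_titanium = ln(0.0503/0.0418)/(2πk) = 0.1851/(2π·18.2) = 0.001619 m·K/W
  R'_mineral wool = ln(0.108/0.0503)/(2πk) = 0.7641/(2π·0.0426) = 2.855 m·K/W
  R'_perlite = ln(0.125/0.108)/(2πk) = 0.1462/(2π·0.0482) = 0.4827 m·K/W
ΣR = 0.001619 + 2.855 + 0.4827 = 3.339 m·K/W
Q' = ΔT/ΣR = (262 °C − 33.6 °C)/3.339 = 68.4 W/m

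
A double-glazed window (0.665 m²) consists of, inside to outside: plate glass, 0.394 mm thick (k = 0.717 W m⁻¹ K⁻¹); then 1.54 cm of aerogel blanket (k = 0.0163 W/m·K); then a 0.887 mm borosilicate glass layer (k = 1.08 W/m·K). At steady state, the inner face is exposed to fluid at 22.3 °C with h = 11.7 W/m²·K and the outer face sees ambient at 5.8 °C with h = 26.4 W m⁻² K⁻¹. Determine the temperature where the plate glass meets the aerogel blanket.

T = 21.0 °C

Resistance network (inner→outer):
  R_conv,in = 1/(hA) = 1/(11.7·0.665) = 0.1285 K/W
  R_plate glass = L/(kA) = 3.94×10^-4/(0.717·0.665) = 8.263×10^-4 K/W
  R_aerogel blanket = L/(kA) = 0.0154/(0.0163·0.665) = 1.421 K/W
  R_borosilicate glass = L/(kA) = 8.87×10^-4/(1.08·0.665) = 0.001235 K/W
  R_conv,out = 1/(hA) = 1/(26.4·0.665) = 0.05696 K/W
ΣR = 0.1285 + 8.263×10^-4 + 1.421 + 0.001235 + 0.05696 = 1.609 K/W
Q = ΔT/ΣR = (22.3 °C − 5.8 °C)/1.609 = 10.25 W
From the inner boundary to the plate glass/aerogel blanket interface, ΣR_partial = 0.1293 K/W.
T_interface = T_in − Q·ΣR_partial = 22.3 °C − (10.25)(0.1293) = 21.0 °C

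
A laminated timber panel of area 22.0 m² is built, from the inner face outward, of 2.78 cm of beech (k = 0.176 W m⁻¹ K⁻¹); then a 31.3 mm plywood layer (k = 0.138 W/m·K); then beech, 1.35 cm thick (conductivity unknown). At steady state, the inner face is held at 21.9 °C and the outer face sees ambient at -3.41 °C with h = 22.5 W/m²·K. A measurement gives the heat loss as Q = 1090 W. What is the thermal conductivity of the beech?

ΣR = ΔT/Q = |21.9 − -3.41|/1090 = 0.02322 K/W
Known resistances:
  R_beech = L/(kA) = 0.0278/(0.176·22.0) = 0.007180 K/W
  R_plywood = L/(kA) = 0.0313/(0.138·22.0) = 0.01031 K/W
  R_conv,out = 1/(hA) = 1/(22.5·22.0) = 0.002020 K/W
R_beech = ΣR − ΣR_known = 0.02322 − 0.01951 = 0.003710 K/W
L/(kA) = 0.003710 ⇒ k = 0.0135/(0.003710·22.0) = 0.165 W/m·K

k = 0.165 W/m·K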